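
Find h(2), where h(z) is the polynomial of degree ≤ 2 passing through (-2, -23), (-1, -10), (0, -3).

-7

Evaluate each Lagrange basis at z = 2:
L_0(2) = (3)·(2)/[(-1)·(-2)] = 3
L_1(2) = (4)·(2)/[(1)·(-1)] = -8
L_2(2) = (4)·(3)/[(2)·(1)] = 6
Sum: (-23)·(3) + (-10)·(-8) + (-3)·(6) = -7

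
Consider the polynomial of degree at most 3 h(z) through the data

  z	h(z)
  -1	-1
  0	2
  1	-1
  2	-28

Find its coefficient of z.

3

L_0(z) = z(z - 1)(z - 2) / [-6] = -(1/6)z^3 + (1/2)z^2 - (1/3)z
L_1(z) = (z + 1)(z - 1)(z - 2) / [2] = (1/2)z^3 - z^2 - (1/2)z + 1
L_2(z) = (z + 1)z(z - 2) / [-2] = -(1/2)z^3 + (1/2)z^2 + z
L_3(z) = (z + 1)z(z - 1) / [6] = (1/6)z^3 - (1/6)z
h(z) = (-1)·L_0 + 2·L_1 + (-1)·L_2 + (-28)·L_3
Only the coefficient of z is needed; take it from each L_i and combine:
(-1)·(-1/3) + 2·(-1/2) + (-1)·(1) + (-28)·(-1/6) = 3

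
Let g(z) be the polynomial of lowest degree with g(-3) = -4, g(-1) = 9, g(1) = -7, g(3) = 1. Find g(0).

Evaluate each Lagrange basis at z = 0:
L_0(0) = (1)·(-1)·(-3)/[(-2)·(-4)·(-6)] = -1/16
L_1(0) = (3)·(-1)·(-3)/[(2)·(-2)·(-4)] = 9/16
L_2(0) = (3)·(1)·(-3)/[(4)·(2)·(-2)] = 9/16
L_3(0) = (3)·(1)·(-1)/[(6)·(4)·(2)] = -1/16
Sum: (-4)·(-1/16) + 9·(9/16) + (-7)·(9/16) + 1·(-1/16) = 21/16

21/16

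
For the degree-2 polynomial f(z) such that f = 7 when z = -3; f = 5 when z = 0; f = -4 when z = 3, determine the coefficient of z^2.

Build the Lagrange basis polynomials:
L_0(z) = z(z - 3) / [18] = (1/18)z^2 - (1/6)z
L_1(z) = (z + 3)(z - 3) / [-9] = -(1/9)z^2 + 1
L_2(z) = (z + 3)z / [18] = (1/18)z^2 + (1/6)z
f(z) = 7·L_0 + 5·L_1 + (-4)·L_2
Only the coefficient of z^2 is needed; take it from each L_i and combine:
7·(1/18) + 5·(-1/9) + (-4)·(1/18) = -7/18

-7/18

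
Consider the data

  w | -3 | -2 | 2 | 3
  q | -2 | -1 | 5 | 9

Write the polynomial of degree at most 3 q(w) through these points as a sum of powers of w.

q(w) = (1/15)w^3 + (3/10)w^2 + (37/30)w + 4/5

L_0(w) = (w + 2)(w - 2)(w - 3) / [-30] = -(1/30)w^3 + (1/10)w^2 + (2/15)w - 2/5
L_1(w) = (w + 3)(w - 2)(w - 3) / [20] = (1/20)w^3 - (1/10)w^2 - (9/20)w + 9/10
L_2(w) = (w + 3)(w + 2)(w - 3) / [-20] = -(1/20)w^3 - (1/10)w^2 + (9/20)w + 9/10
L_3(w) = (w + 3)(w + 2)(w - 2) / [30] = (1/30)w^3 + (1/10)w^2 - (2/15)w - 2/5
q(w) = (-2)·L_0 + (-1)·L_1 + 5·L_2 + 9·L_3
  (-2)·L_0(w) = (1/15)w^3 - (1/5)w^2 - (4/15)w + 4/5
  (-1)·L_1(w) = -(1/20)w^3 + (1/10)w^2 + (9/20)w - 9/10
  5·L_2(w) = -(1/4)w^3 - (1/2)w^2 + (9/4)w + 9/2
  9·L_3(w) = (3/10)w^3 + (9/10)w^2 - (6/5)w - 18/5
Adding term by term: (1/15)w^3 + (3/10)w^2 + (37/30)w + 4/5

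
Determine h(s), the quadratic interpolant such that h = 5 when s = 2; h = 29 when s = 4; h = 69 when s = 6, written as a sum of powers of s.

h(s) = 2s^2 - 3

Build the Lagrange basis polynomials:
L_0(s) = (s - 4)(s - 6) / [8] = (1/8)s^2 - (5/4)s + 3
L_1(s) = (s - 2)(s - 6) / [-4] = -(1/4)s^2 + 2s - 3
L_2(s) = (s - 2)(s - 4) / [8] = (1/8)s^2 - (3/4)s + 1
h(s) = 5·L_0 + 29·L_1 + 69·L_2
  5·L_0(s) = (5/8)s^2 - (25/4)s + 15
  29·L_1(s) = -(29/4)s^2 + 58s - 87
  69·L_2(s) = (69/8)s^2 - (207/4)s + 69
Adding term by term: 2s^2 - 3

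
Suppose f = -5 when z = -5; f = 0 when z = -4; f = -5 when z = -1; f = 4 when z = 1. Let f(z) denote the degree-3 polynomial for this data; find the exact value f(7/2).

Evaluate each Lagrange basis at z = 7/2:
L_0(7/2) = (15/2)·(9/2)·(5/2)/[(-1)·(-4)·(-6)] = -225/64
L_1(7/2) = (17/2)·(9/2)·(5/2)/[(1)·(-3)·(-5)] = 51/8
L_2(7/2) = (17/2)·(15/2)·(5/2)/[(4)·(3)·(-2)] = -425/64
L_3(7/2) = (17/2)·(15/2)·(9/2)/[(6)·(5)·(2)] = 153/32
Sum: (-5)·(-225/64) + 0 + (-5)·(-425/64) + 4·(153/32) = 2237/32

2237/32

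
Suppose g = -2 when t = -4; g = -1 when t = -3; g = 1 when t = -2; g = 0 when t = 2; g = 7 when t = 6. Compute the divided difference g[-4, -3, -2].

1/2

g[-4,-3] = (-1 - (-2)) / (-3 - (-4)) = 1
g[-3,-2] = (1 - (-1)) / (-2 - (-3)) = 2
g[-4,-3,-2] = (2 - 1) / (-2 - (-4)) = 1/2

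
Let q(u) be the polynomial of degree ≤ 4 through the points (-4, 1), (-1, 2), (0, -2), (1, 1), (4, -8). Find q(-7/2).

Evaluate each Lagrange basis at u = -7/2:
L_0(-7/2) = (-5/2)·(-7/2)·(-9/2)·(-15/2)/[(-3)·(-4)·(-5)·(-8)] = 315/512
L_1(-7/2) = (1/2)·(-7/2)·(-9/2)·(-15/2)/[(3)·(-1)·(-2)·(-5)] = 63/32
L_2(-7/2) = (1/2)·(-5/2)·(-9/2)·(-15/2)/[(4)·(1)·(-1)·(-4)] = -675/256
L_3(-7/2) = (1/2)·(-5/2)·(-7/2)·(-15/2)/[(5)·(2)·(1)·(-3)] = 35/32
L_4(-7/2) = (1/2)·(-5/2)·(-7/2)·(-9/2)/[(8)·(5)·(4)·(3)] = -21/512
Sum: 1·(315/512) + 2·(63/32) + (-2)·(-675/256) + 1·(35/32) + (-8)·(-21/512) = 5759/512

5759/512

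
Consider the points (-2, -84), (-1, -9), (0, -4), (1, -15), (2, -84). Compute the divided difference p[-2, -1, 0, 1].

9

p[-2,-1] = (-9 - (-84)) / (-1 - (-2)) = 75
p[-1,0] = (-4 - (-9)) / (0 - (-1)) = 5
p[0,1] = (-15 - (-4)) / (1 - 0) = -11
p[-2,-1,0] = (5 - 75) / (0 - (-2)) = -35
p[-1,0,1] = (-11 - 5) / (1 - (-1)) = -8
p[-2,-1,0,1] = (-8 - (-35)) / (1 - (-2)) = 9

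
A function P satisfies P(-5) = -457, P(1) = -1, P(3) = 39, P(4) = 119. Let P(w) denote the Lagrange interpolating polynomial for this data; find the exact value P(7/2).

Evaluate each Lagrange basis at w = 7/2:
L_0(7/2) = (5/2)·(1/2)·(-1/2)/[(-6)·(-8)·(-9)] = 5/3456
L_1(7/2) = (17/2)·(1/2)·(-1/2)/[(6)·(-2)·(-3)] = -17/288
L_2(7/2) = (17/2)·(5/2)·(-1/2)/[(8)·(2)·(-1)] = 85/128
L_3(7/2) = (17/2)·(5/2)·(1/2)/[(9)·(3)·(1)] = 85/216
Sum: (-457)·(5/3456) + (-1)·(-17/288) + 39·(85/128) + 119·(85/216) = 577/8

577/8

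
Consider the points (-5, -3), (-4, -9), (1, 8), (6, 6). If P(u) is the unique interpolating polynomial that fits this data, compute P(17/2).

-3837/88

L_0(17/2) = (25/2)·(15/2)·(5/2)/[(-1)·(-6)·(-11)] = -625/176
L_1(17/2) = (27/2)·(15/2)·(5/2)/[(1)·(-5)·(-10)] = 81/16
L_2(17/2) = (27/2)·(25/2)·(5/2)/[(6)·(5)·(-5)] = -45/16
L_3(17/2) = (27/2)·(25/2)·(15/2)/[(11)·(10)·(5)] = 405/176
Sum: (-3)·(-625/176) + (-9)·(81/16) + 8·(-45/16) + 6·(405/176) = -3837/88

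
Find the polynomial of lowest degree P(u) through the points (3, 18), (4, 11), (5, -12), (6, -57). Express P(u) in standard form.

P(u) = -u^3 + 4u^2 + 2u + 3

Build the Lagrange basis polynomials:
L_0(u) = (u - 4)(u - 5)(u - 6) / [-6] = -(1/6)u^3 + (5/2)u^2 - (37/3)u + 20
L_1(u) = (u - 3)(u - 5)(u - 6) / [2] = (1/2)u^3 - 7u^2 + (63/2)u - 45
L_2(u) = (u - 3)(u - 4)(u - 6) / [-2] = -(1/2)u^3 + (13/2)u^2 - 27u + 36
L_3(u) = (u - 3)(u - 4)(u - 5) / [6] = (1/6)u^3 - 2u^2 + (47/6)u - 10
P(u) = 18·L_0 + 11·L_1 + (-12)·L_2 + (-57)·L_3
  18·L_0(u) = -3u^3 + 45u^2 - 222u + 360
  11·L_1(u) = (11/2)u^3 - 77u^2 + (693/2)u - 495
  (-12)·L_2(u) = 6u^3 - 78u^2 + 324u - 432
  (-57)·L_3(u) = -(19/2)u^3 + 114u^2 - (893/2)u + 570
Adding term by term: -u^3 + 4u^2 + 2u + 3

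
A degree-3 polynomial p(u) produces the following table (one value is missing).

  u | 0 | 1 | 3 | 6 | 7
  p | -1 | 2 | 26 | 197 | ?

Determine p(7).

The 4 known values determine p uniquely (degree ≤ 3).
L_0(7) = (6)·(4)·(1)/[(-1)·(-3)·(-6)] = -4/3
L_1(7) = (7)·(4)·(1)/[(1)·(-2)·(-5)] = 14/5
L_2(7) = (7)·(6)·(1)/[(3)·(2)·(-3)] = -7/3
L_3(7) = (7)·(6)·(4)/[(6)·(5)·(3)] = 28/15
Sum: (-1)·(-4/3) + 2·(14/5) + 26·(-7/3) + 197·(28/15) = 314

314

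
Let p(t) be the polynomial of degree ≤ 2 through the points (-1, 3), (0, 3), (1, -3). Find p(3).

Evaluate each Lagrange basis at t = 3:
L_0(3) = (3)·(2)/[(-1)·(-2)] = 3
L_1(3) = (4)·(2)/[(1)·(-1)] = -8
L_2(3) = (4)·(3)/[(2)·(1)] = 6
Sum: 3·(3) + 3·(-8) + (-3)·(6) = -33

-33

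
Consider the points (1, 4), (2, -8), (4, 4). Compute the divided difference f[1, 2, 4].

f[1,2] = (-8 - 4) / (2 - 1) = -12
f[2,4] = (4 - (-8)) / (4 - 2) = 6
f[1,2,4] = (6 - (-12)) / (4 - 1) = 6

6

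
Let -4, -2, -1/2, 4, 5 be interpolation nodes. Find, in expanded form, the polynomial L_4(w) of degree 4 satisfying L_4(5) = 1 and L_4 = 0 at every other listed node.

L_4(w) = (w + 4)(w + 2)(w + 1/2)(w - 4) / [(9)·(7)·(11/2)·(1)]
       = (w^4 + (5/2)w^3 - 15w^2 - 40w - 16) / (693/2)

L_4(w) = (2/693)w^4 + (5/693)w^3 - (10/231)w^2 - (80/693)w - 32/693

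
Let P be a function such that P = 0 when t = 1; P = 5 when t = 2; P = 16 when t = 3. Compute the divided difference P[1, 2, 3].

P[1,2] = (5 - 0) / (2 - 1) = 5
P[2,3] = (16 - 5) / (3 - 2) = 11
P[1,2,3] = (11 - 5) / (3 - 1) = 3

3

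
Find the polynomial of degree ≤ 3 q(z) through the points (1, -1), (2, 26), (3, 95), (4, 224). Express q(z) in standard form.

q(z) = 3z^3 + 3z^2 - 3z - 4

Newton's divided differences:
q[1,2] = (26 - (-1)) / (2 - 1) = 27
q[2,3] = (95 - 26) / (3 - 2) = 69
q[3,4] = (224 - 95) / (4 - 3) = 129
q[1,2,3] = (69 - 27) / (3 - 1) = 21
q[2,3,4] = (129 - 69) / (4 - 2) = 30
q[1,2,3,4] = (30 - 21) / (4 - 1) = 3
q(z) = -1 + 27·(z - 1) + 21·(z - 1)(z - 2) + 3·(z - 1)(z - 2)(z - 3)
Expanding: q(z) = 3z^3 + 3z^2 - 3z - 4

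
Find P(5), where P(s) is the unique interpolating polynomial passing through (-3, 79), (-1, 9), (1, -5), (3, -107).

-441

Using Newton's divided-difference form:
P[-3,-1] = (9 - 79) / (-1 - (-3)) = -35
P[-1,1] = (-5 - 9) / (1 - (-1)) = -7
P[1,3] = (-107 - (-5)) / (3 - 1) = -51
P[-3,-1,1] = (-7 - (-35)) / (1 - (-3)) = 7
P[-1,1,3] = (-51 - (-7)) / (3 - (-1)) = -11
P[-3,-1,1,3] = (-11 - 7) / (3 - (-3)) = -3
P(5) = 79 + (-35)·(8) + 7·(8)·(6) + (-3)·(8)·(6)·(4) = -441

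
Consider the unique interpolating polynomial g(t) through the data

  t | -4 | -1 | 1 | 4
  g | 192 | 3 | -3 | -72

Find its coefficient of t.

Build the Lagrange basis polynomials:
L_0(t) = (t + 1)(t - 1)(t - 4) / [-120] = -(1/120)t^3 + (1/30)t^2 + (1/120)t - 1/30
L_1(t) = (t + 4)(t - 1)(t - 4) / [30] = (1/30)t^3 - (1/30)t^2 - (8/15)t + 8/15
L_2(t) = (t + 4)(t + 1)(t - 4) / [-30] = -(1/30)t^3 - (1/30)t^2 + (8/15)t + 8/15
L_3(t) = (t + 4)(t + 1)(t - 1) / [120] = (1/120)t^3 + (1/30)t^2 - (1/120)t - 1/30
g(t) = 192·L_0 + 3·L_1 + (-3)·L_2 + (-72)·L_3
Only the coefficient of t is needed; take it from each L_i and combine:
192·(1/120) + 3·(-8/15) + (-3)·(8/15) + (-72)·(-1/120) = -1

-1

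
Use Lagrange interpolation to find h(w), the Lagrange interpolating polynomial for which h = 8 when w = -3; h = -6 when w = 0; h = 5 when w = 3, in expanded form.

h(w) = (25/18)w^2 - (1/2)w - 6

Build the Lagrange basis polynomials:
L_0(w) = w(w - 3) / [18] = (1/18)w^2 - (1/6)w
L_1(w) = (w + 3)(w - 3) / [-9] = -(1/9)w^2 + 1
L_2(w) = (w + 3)w / [18] = (1/18)w^2 + (1/6)w
h(w) = 8·L_0 + (-6)·L_1 + 5·L_2
  8·L_0(w) = (4/9)w^2 - (4/3)w
  (-6)·L_1(w) = (2/3)w^2 - 6
  5·L_2(w) = (5/18)w^2 + (5/6)w
Adding term by term: (25/18)w^2 - (1/2)w - 6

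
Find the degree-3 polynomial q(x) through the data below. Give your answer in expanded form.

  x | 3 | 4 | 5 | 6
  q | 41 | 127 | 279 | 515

Newton's divided differences:
q[3,4] = (127 - 41) / (4 - 3) = 86
q[4,5] = (279 - 127) / (5 - 4) = 152
q[5,6] = (515 - 279) / (6 - 5) = 236
q[3,4,5] = (152 - 86) / (5 - 3) = 33
q[4,5,6] = (236 - 152) / (6 - 4) = 42
q[3,4,5,6] = (42 - 33) / (6 - 3) = 3
q(x) = 41 + 86·(x - 3) + 33·(x - 3)(x - 4) + 3·(x - 3)(x - 4)(x - 5)
Expanding: q(x) = 3x^3 - 3x^2 - 4x - 1

q(x) = 3x^3 - 3x^2 - 4x - 1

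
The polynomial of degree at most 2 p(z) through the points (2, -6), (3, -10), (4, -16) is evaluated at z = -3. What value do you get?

-16

Evaluate each Lagrange basis at z = -3:
L_0(-3) = (-6)·(-7)/[(-1)·(-2)] = 21
L_1(-3) = (-5)·(-7)/[(1)·(-1)] = -35
L_2(-3) = (-5)·(-6)/[(2)·(1)] = 15
Sum: (-6)·(21) + (-10)·(-35) + (-16)·(15) = -16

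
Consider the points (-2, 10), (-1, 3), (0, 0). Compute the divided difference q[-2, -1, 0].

2

q[-2,-1] = (3 - 10) / (-1 - (-2)) = -7
q[-1,0] = (0 - 3) / (0 - (-1)) = -3
q[-2,-1,0] = (-3 - (-7)) / (0 - (-2)) = 2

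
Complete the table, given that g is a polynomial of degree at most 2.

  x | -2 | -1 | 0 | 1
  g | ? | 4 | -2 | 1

19

The 3 known values determine g uniquely (degree ≤ 2).
Evaluate each Lagrange basis at x = -2:
L_0(-2) = (-2)·(-3)/[(-1)·(-2)] = 3
L_1(-2) = (-1)·(-3)/[(1)·(-1)] = -3
L_2(-2) = (-1)·(-2)/[(2)·(1)] = 1
Sum: 4·(3) + (-2)·(-3) + 1·(1) = 19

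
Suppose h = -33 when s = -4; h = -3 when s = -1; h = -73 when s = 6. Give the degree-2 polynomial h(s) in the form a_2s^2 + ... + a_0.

h(s) = -2s^2 - 1

Build the Lagrange basis polynomials:
L_0(s) = (s + 1)(s - 6) / [30] = (1/30)s^2 - (1/6)s - 1/5
L_1(s) = (s + 4)(s - 6) / [-21] = -(1/21)s^2 + (2/21)s + 8/7
L_2(s) = (s + 4)(s + 1) / [70] = (1/70)s^2 + (1/14)s + 2/35
h(s) = (-33)·L_0 + (-3)·L_1 + (-73)·L_2
  (-33)·L_0(s) = -(11/10)s^2 + (11/2)s + 33/5
  (-3)·L_1(s) = (1/7)s^2 - (2/7)s - 24/7
  (-73)·L_2(s) = -(73/70)s^2 - (73/14)s - 146/35
Adding term by term: -2s^2 - 1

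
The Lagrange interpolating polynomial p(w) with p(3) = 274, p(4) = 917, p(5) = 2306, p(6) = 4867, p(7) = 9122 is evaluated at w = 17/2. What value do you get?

L_0(17/2) = (9/2)·(7/2)·(5/2)·(3/2)/[(-1)·(-2)·(-3)·(-4)] = 315/128
L_1(17/2) = (11/2)·(7/2)·(5/2)·(3/2)/[(1)·(-1)·(-2)·(-3)] = -385/32
L_2(17/2) = (11/2)·(9/2)·(5/2)·(3/2)/[(2)·(1)·(-1)·(-2)] = 1485/64
L_3(17/2) = (11/2)·(9/2)·(7/2)·(3/2)/[(3)·(2)·(1)·(-1)] = -693/32
L_4(17/2) = (11/2)·(9/2)·(7/2)·(5/2)/[(4)·(3)·(2)·(1)] = 1155/128
Sum: 274·(315/128) + 917·(-385/32) + 2306·(1485/64) + 4867·(-693/32) + 9122·(1155/128) = 160471/8

160471/8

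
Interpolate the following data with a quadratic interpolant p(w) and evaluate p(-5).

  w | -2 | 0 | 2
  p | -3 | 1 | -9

Using Newton's divided-difference form:
p[-2,0] = (1 - (-3)) / (0 - (-2)) = 2
p[0,2] = (-9 - 1) / (2 - 0) = -5
p[-2,0,2] = (-5 - 2) / (2 - (-2)) = -7/4
p(-5) = -3 + 2·(-3) + (-7/4)·(-3)·(-5) = -141/4

-141/4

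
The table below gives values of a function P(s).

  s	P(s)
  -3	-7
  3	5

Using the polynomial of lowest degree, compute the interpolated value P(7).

Evaluate each Lagrange basis at s = 7:
L_0(7) = (4)/[(-6)] = -2/3
L_1(7) = (10)/[(6)] = 5/3
Sum: (-7)·(-2/3) + 5·(5/3) = 13

13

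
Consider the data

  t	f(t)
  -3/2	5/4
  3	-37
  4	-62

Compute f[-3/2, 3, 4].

f[-3/2,3] = (-37 - 5/4) / (3 - (-3/2)) = -17/2
f[3,4] = (-62 - (-37)) / (4 - 3) = -25
f[-3/2,3,4] = (-25 - (-17/2)) / (4 - (-3/2)) = -3

-3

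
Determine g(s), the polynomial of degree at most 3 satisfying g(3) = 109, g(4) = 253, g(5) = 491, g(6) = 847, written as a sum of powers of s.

Newton's divided differences:
g[3,4] = (253 - 109) / (4 - 3) = 144
g[4,5] = (491 - 253) / (5 - 4) = 238
g[5,6] = (847 - 491) / (6 - 5) = 356
g[3,4,5] = (238 - 144) / (5 - 3) = 47
g[4,5,6] = (356 - 238) / (6 - 4) = 59
g[3,4,5,6] = (59 - 47) / (6 - 3) = 4
g(s) = 109 + 144·(s - 3) + 47·(s - 3)(s - 4) + 4·(s - 3)(s - 4)(s - 5)
Expanding: g(s) = 4s^3 - s^2 + 3s + 1

g(s) = 4s^3 - s^2 + 3s + 1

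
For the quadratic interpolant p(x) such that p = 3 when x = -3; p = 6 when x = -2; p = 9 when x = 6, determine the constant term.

Build the Lagrange basis polynomials:
L_0(x) = (x + 2)(x - 6) / [9] = (1/9)x^2 - (4/9)x - 4/3
L_1(x) = (x + 3)(x - 6) / [-8] = -(1/8)x^2 + (3/8)x + 9/4
L_2(x) = (x + 3)(x + 2) / [72] = (1/72)x^2 + (5/72)x + 1/12
p(x) = 3·L_0 + 6·L_1 + 9·L_2
Only the constant term is needed; take it from each L_i and combine:
3·(-4/3) + 6·(9/4) + 9·(1/12) = 41/4

41/4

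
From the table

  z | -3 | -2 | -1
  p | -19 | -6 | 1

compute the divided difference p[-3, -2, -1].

p[-3,-2] = (-6 - (-19)) / (-2 - (-3)) = 13
p[-2,-1] = (1 - (-6)) / (-1 - (-2)) = 7
p[-3,-2,-1] = (7 - 13) / (-1 - (-3)) = -3

-3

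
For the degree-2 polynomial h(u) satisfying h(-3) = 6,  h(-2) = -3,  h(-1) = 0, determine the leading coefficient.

The leading coefficient equals the top divided difference h[-3,-2,-1].
h[-3,-2] = (-3 - 6) / (-2 - (-3)) = -9
h[-2,-1] = (0 - (-3)) / (-1 - (-2)) = 3
h[-3,-2,-1] = (3 - (-9)) / (-1 - (-3)) = 6

6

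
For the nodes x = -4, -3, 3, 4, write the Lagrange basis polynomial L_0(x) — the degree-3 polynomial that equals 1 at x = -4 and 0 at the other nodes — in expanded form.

L_0(x) = -(1/56)x^3 + (1/14)x^2 + (9/56)x - 9/14

L_0(x) = (x + 3)(x - 3)(x - 4) / [(-1)·(-7)·(-8)]
       = (x^3 - 4x^2 - 9x + 36) / (-56)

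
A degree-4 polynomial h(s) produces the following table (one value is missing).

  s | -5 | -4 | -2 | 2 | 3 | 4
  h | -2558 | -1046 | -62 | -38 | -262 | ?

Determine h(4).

The 5 known values determine h uniquely (degree ≤ 4).
L_0(4) = (8)·(6)·(2)·(1)/[(-1)·(-3)·(-7)·(-8)] = 4/7
L_1(4) = (9)·(6)·(2)·(1)/[(1)·(-2)·(-6)·(-7)] = -9/7
L_2(4) = (9)·(8)·(2)·(1)/[(3)·(2)·(-4)·(-5)] = 6/5
L_3(4) = (9)·(8)·(6)·(1)/[(7)·(6)·(4)·(-1)] = -18/7
L_4(4) = (9)·(8)·(6)·(2)/[(8)·(7)·(5)·(1)] = 108/35
Sum: (-2558)·(4/7) + (-1046)·(-9/7) + (-62)·(6/5) + (-38)·(-18/7) + (-262)·(108/35) = -902

-902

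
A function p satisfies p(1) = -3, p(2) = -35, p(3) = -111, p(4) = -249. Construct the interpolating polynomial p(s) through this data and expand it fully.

p(s) = -3s^3 - 4s^2 + s + 3

Build the Lagrange basis polynomials:
L_0(s) = (s - 2)(s - 3)(s - 4) / [-6] = -(1/6)s^3 + (3/2)s^2 - (13/3)s + 4
L_1(s) = (s - 1)(s - 3)(s - 4) / [2] = (1/2)s^3 - 4s^2 + (19/2)s - 6
L_2(s) = (s - 1)(s - 2)(s - 4) / [-2] = -(1/2)s^3 + (7/2)s^2 - 7s + 4
L_3(s) = (s - 1)(s - 2)(s - 3) / [6] = (1/6)s^3 - s^2 + (11/6)s - 1
p(s) = (-3)·L_0 + (-35)·L_1 + (-111)·L_2 + (-249)·L_3
  (-3)·L_0(s) = (1/2)s^3 - (9/2)s^2 + 13s - 12
  (-35)·L_1(s) = -(35/2)s^3 + 140s^2 - (665/2)s + 210
  (-111)·L_2(s) = (111/2)s^3 - (777/2)s^2 + 777s - 444
  (-249)·L_3(s) = -(83/2)s^3 + 249s^2 - (913/2)s + 249
Adding term by term: -3s^3 - 4s^2 + s + 3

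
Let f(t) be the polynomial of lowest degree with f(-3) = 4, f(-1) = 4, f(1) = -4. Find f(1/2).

Using Newton's divided-difference form:
f[-3,-1] = (4 - 4) / (-1 - (-3)) = 0
f[-1,1] = (-4 - 4) / (1 - (-1)) = -4
f[-3,-1,1] = (-4 - 0) / (1 - (-3)) = -1
f(1/2) = 4 + 0·(7/2) + (-1)·(7/2)·(3/2) = -5/4

-5/4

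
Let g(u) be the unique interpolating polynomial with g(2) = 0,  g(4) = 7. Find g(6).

Evaluate each Lagrange basis at u = 6:
L_0(6) = (2)/[(-2)] = -1
L_1(6) = (4)/[(2)] = 2
Sum: 0 + 7·(2) = 14

14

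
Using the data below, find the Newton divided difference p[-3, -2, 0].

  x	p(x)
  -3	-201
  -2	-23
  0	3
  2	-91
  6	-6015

p[-3,-2] = (-23 - (-201)) / (-2 - (-3)) = 178
p[-2,0] = (3 - (-23)) / (0 - (-2)) = 13
p[-3,-2,0] = (13 - 178) / (0 - (-3)) = -55

-55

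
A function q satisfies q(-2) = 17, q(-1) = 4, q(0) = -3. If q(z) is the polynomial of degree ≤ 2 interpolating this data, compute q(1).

Using Newton's divided-difference form:
q[-2,-1] = (4 - 17) / (-1 - (-2)) = -13
q[-1,0] = (-3 - 4) / (0 - (-1)) = -7
q[-2,-1,0] = (-7 - (-13)) / (0 - (-2)) = 3
q(1) = 17 + (-13)·(3) + 3·(3)·(2) = -4

-4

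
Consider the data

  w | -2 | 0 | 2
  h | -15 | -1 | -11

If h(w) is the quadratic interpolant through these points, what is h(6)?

Evaluate each Lagrange basis at w = 6:
L_0(6) = (6)·(4)/[(-2)·(-4)] = 3
L_1(6) = (8)·(4)/[(2)·(-2)] = -8
L_2(6) = (8)·(6)/[(4)·(2)] = 6
Sum: (-15)·(3) + (-1)·(-8) + (-11)·(6) = -103

-103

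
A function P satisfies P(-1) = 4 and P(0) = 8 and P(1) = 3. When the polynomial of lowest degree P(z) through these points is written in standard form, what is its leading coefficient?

-9/2

The leading coefficient equals the top divided difference P[-1,0,1].
P[-1,0] = (8 - 4) / (0 - (-1)) = 4
P[0,1] = (3 - 8) / (1 - 0) = -5
P[-1,0,1] = (-5 - 4) / (1 - (-1)) = -9/2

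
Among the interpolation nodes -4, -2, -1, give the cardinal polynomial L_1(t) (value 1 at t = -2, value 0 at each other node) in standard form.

L_1(t) = -(1/2)t^2 - (5/2)t - 2

L_1(t) = (t + 4)(t + 1) / [(2)·(-1)]
       = (t^2 + 5t + 4) / (-2)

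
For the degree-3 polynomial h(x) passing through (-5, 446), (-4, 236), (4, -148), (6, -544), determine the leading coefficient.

The leading coefficient equals the top divided difference h[-5,-4,4,6].
h[-5,-4] = (236 - 446) / (-4 - (-5)) = -210
h[-4,4] = (-148 - 236) / (4 - (-4)) = -48
h[4,6] = (-544 - (-148)) / (6 - 4) = -198
h[-5,-4,4] = (-48 - (-210)) / (4 - (-5)) = 18
h[-4,4,6] = (-198 - (-48)) / (6 - (-4)) = -15
h[-5,-4,4,6] = (-15 - 18) / (6 - (-5)) = -3

-3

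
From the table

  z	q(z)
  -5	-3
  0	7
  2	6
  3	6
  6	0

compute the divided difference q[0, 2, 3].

1/6

q[0,2] = (6 - 7) / (2 - 0) = -1/2
q[2,3] = (6 - 6) / (3 - 2) = 0
q[0,2,3] = (0 - (-1/2)) / (3 - 0) = 1/6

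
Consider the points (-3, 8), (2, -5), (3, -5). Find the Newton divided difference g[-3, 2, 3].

13/30

g[-3,2] = (-5 - 8) / (2 - (-3)) = -13/5
g[2,3] = (-5 - (-5)) / (3 - 2) = 0
g[-3,2,3] = (0 - (-13/5)) / (3 - (-3)) = 13/30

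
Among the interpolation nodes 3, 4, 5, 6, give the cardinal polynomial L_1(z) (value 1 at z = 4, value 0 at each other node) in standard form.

L_1(z) = (1/2)z^3 - 7z^2 + (63/2)z - 45

L_1(z) = (z - 3)(z - 5)(z - 6) / [(1)·(-1)·(-2)]
       = (z^3 - 14z^2 + 63z - 90) / (2)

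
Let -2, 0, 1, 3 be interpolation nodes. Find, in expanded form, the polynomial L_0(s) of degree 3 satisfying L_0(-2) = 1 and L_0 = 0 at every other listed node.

L_0(s) = s(s - 1)(s - 3) / [(-2)·(-3)·(-5)]
       = (s^3 - 4s^2 + 3s) / (-30)

L_0(s) = -(1/30)s^3 + (2/15)s^2 - (1/10)s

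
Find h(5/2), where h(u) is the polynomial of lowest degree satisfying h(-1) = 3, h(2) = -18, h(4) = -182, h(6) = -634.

-319/8

L_0(5/2) = (1/2)·(-3/2)·(-7/2)/[(-3)·(-5)·(-7)] = -1/40
L_1(5/2) = (7/2)·(-3/2)·(-7/2)/[(3)·(-2)·(-4)] = 49/64
L_2(5/2) = (7/2)·(1/2)·(-7/2)/[(5)·(2)·(-2)] = 49/160
L_3(5/2) = (7/2)·(1/2)·(-3/2)/[(7)·(4)·(2)] = -3/64
Sum: 3·(-1/40) + (-18)·(49/64) + (-182)·(49/160) + (-634)·(-3/64) = -319/8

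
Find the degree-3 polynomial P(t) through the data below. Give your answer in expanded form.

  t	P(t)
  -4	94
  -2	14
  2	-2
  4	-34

P(t) = -t^3 + 2t^2 - 2

Newton's divided differences:
P[-4,-2] = (14 - 94) / (-2 - (-4)) = -40
P[-2,2] = (-2 - 14) / (2 - (-2)) = -4
P[2,4] = (-34 - (-2)) / (4 - 2) = -16
P[-4,-2,2] = (-4 - (-40)) / (2 - (-4)) = 6
P[-2,2,4] = (-16 - (-4)) / (4 - (-2)) = -2
P[-4,-2,2,4] = (-2 - 6) / (4 - (-4)) = -1
P(t) = 94 + (-40)·(t + 4) + 6·(t + 4)(t + 2) + (-1)·(t + 4)(t + 2)(t - 2)
Expanding: P(t) = -t^3 + 2t^2 - 2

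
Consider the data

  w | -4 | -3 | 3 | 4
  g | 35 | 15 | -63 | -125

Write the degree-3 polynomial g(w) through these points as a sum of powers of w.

g(w) = -w^3 - 3w^2 - 4w + 3

Build the Lagrange basis polynomials:
L_0(w) = (w + 3)(w - 3)(w - 4) / [-56] = -(1/56)w^3 + (1/14)w^2 + (9/56)w - 9/14
L_1(w) = (w + 4)(w - 3)(w - 4) / [42] = (1/42)w^3 - (1/14)w^2 - (8/21)w + 8/7
L_2(w) = (w + 4)(w + 3)(w - 4) / [-42] = -(1/42)w^3 - (1/14)w^2 + (8/21)w + 8/7
L_3(w) = (w + 4)(w + 3)(w - 3) / [56] = (1/56)w^3 + (1/14)w^2 - (9/56)w - 9/14
g(w) = 35·L_0 + 15·L_1 + (-63)·L_2 + (-125)·L_3
  35·L_0(w) = -(5/8)w^3 + (5/2)w^2 + (45/8)w - 45/2
  15·L_1(w) = (5/14)w^3 - (15/14)w^2 - (40/7)w + 120/7
  (-63)·L_2(w) = (3/2)w^3 + (9/2)w^2 - 24w - 72
  (-125)·L_3(w) = -(125/56)w^3 - (125/14)w^2 + (1125/56)w + 1125/14
Adding term by term: -w^3 - 3w^2 - 4w + 3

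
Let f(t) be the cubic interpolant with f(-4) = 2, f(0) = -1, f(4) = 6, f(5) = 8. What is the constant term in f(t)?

-1

L_0(t) = t(t - 4)(t - 5) / [-288] = -(1/288)t^3 + (1/32)t^2 - (5/72)t
L_1(t) = (t + 4)(t - 4)(t - 5) / [80] = (1/80)t^3 - (1/16)t^2 - (1/5)t + 1
L_2(t) = (t + 4)t(t - 5) / [-32] = -(1/32)t^3 + (1/32)t^2 + (5/8)t
L_3(t) = (t + 4)t(t - 4) / [45] = (1/45)t^3 - (16/45)t
f(t) = 2·L_0 + (-1)·L_1 + 6·L_2 + 8·L_3
Only the constant term is needed; take it from each L_i and combine:
2·(0) + (-1)·(1) + 6·(0) + 8·(0) = -1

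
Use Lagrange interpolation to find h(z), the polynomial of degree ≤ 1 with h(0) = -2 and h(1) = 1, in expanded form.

h(z) = 3z - 2

L_0(z) = (z - 1) / [-1] = -z + 1
L_1(z) = z / [1] = z
h(z) = (-2)·L_0 + 1·L_1
  (-2)·L_0(z) = 2z - 2
  1·L_1(z) = z
Adding term by term: 3z - 2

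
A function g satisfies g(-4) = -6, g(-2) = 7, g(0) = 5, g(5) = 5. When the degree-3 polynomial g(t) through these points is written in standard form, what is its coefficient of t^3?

Build the Lagrange basis polynomials:
L_0(t) = (t + 2)t(t - 5) / [-72] = -(1/72)t^3 + (1/24)t^2 + (5/36)t
L_1(t) = (t + 4)t(t - 5) / [28] = (1/28)t^3 - (1/28)t^2 - (5/7)t
L_2(t) = (t + 4)(t + 2)(t - 5) / [-40] = -(1/40)t^3 - (1/40)t^2 + (11/20)t + 1
L_3(t) = (t + 4)(t + 2)t / [315] = (1/315)t^3 + (2/105)t^2 + (8/315)t
g(t) = (-6)·L_0 + 7·L_1 + 5·L_2 + 5·L_3
Only the coefficient of t^3 is needed; take it from each L_i and combine:
(-6)·(-1/72) + 7·(1/28) + 5·(-1/40) + 5·(1/315) = 113/504

113/504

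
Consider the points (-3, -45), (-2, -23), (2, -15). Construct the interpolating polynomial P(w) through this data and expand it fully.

P(w) = -4w^2 + 2w - 3

L_0(w) = (w + 2)(w - 2) / [5] = (1/5)w^2 - 4/5
L_1(w) = (w + 3)(w - 2) / [-4] = -(1/4)w^2 - (1/4)w + 3/2
L_2(w) = (w + 3)(w + 2) / [20] = (1/20)w^2 + (1/4)w + 3/10
P(w) = (-45)·L_0 + (-23)·L_1 + (-15)·L_2
  (-45)·L_0(w) = -9w^2 + 36
  (-23)·L_1(w) = (23/4)w^2 + (23/4)w - 69/2
  (-15)·L_2(w) = -(3/4)w^2 - (15/4)w - 9/2
Adding term by term: -4w^2 + 2w - 3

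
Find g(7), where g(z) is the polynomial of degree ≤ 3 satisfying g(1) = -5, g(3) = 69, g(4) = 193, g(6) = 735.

1201

Evaluate each Lagrange basis at z = 7:
L_0(7) = (4)·(3)·(1)/[(-2)·(-3)·(-5)] = -2/5
L_1(7) = (6)·(3)·(1)/[(2)·(-1)·(-3)] = 3
L_2(7) = (6)·(4)·(1)/[(3)·(1)·(-2)] = -4
L_3(7) = (6)·(4)·(3)/[(5)·(3)·(2)] = 12/5
Sum: (-5)·(-2/5) + 69·(3) + 193·(-4) + 735·(12/5) = 1201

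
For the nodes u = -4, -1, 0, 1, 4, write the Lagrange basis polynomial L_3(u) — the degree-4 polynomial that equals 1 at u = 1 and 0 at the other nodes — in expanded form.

L_3(u) = -(1/30)u^4 - (1/30)u^3 + (8/15)u^2 + (8/15)u

L_3(u) = (u + 4)(u + 1)u(u - 4) / [(5)·(2)·(1)·(-3)]
       = (u^4 + u^3 - 16u^2 - 16u) / (-30)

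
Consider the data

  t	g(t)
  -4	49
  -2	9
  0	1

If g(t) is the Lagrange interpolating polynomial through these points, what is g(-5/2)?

16

L_0(-5/2) = (-1/2)·(-5/2)/[(-2)·(-4)] = 5/32
L_1(-5/2) = (3/2)·(-5/2)/[(2)·(-2)] = 15/16
L_2(-5/2) = (3/2)·(-1/2)/[(4)·(2)] = -3/32
Sum: 49·(5/32) + 9·(15/16) + 1·(-3/32) = 16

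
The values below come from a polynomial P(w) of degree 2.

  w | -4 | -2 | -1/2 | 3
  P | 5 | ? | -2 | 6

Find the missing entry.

The 3 known values determine P uniquely (degree ≤ 2).
Evaluate each Lagrange basis at w = -2:
L_0(-2) = (-3/2)·(-5)/[(-7/2)·(-7)] = 15/49
L_1(-2) = (2)·(-5)/[(7/2)·(-7/2)] = 40/49
L_2(-2) = (2)·(-3/2)/[(7)·(7/2)] = -6/49
Sum: 5·(15/49) + (-2)·(40/49) + 6·(-6/49) = -41/49

-41/49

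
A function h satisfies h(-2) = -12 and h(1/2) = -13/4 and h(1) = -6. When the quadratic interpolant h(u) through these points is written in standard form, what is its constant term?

Build the Lagrange basis polynomials:
L_0(u) = (u - 1/2)(u - 1) / [15/2] = (2/15)u^2 - (1/5)u + 1/15
L_1(u) = (u + 2)(u - 1) / [-5/4] = -(4/5)u^2 - (4/5)u + 8/5
L_2(u) = (u + 2)(u - 1/2) / [3/2] = (2/3)u^2 + u - 2/3
h(u) = (-12)·L_0 + (-13/4)·L_1 + (-6)·L_2
Only the constant term is needed; take it from each L_i and combine:
(-12)·(1/15) + (-13/4)·(8/5) + (-6)·(-2/3) = -2

-2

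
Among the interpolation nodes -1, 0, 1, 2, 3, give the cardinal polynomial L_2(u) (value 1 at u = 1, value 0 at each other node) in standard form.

L_2(u) = (u + 1)u(u - 2)(u - 3) / [(2)·(1)·(-1)·(-2)]
       = (u^4 - 4u^3 + u^2 + 6u) / (4)

L_2(u) = (1/4)u^4 - u^3 + (1/4)u^2 + (3/2)u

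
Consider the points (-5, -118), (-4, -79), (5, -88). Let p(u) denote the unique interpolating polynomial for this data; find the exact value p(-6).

-165

Using Newton's divided-difference form:
p[-5,-4] = (-79 - (-118)) / (-4 - (-5)) = 39
p[-4,5] = (-88 - (-79)) / (5 - (-4)) = -1
p[-5,-4,5] = (-1 - 39) / (5 - (-5)) = -4
p(-6) = -118 + 39·(-1) + (-4)·(-1)·(-2) = -165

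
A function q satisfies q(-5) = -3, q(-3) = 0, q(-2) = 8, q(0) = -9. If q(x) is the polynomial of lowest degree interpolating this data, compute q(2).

-394/3

Using Newton's divided-difference form:
q[-5,-3] = (0 - (-3)) / (-3 - (-5)) = 3/2
q[-3,-2] = (8 - 0) / (-2 - (-3)) = 8
q[-2,0] = (-9 - 8) / (0 - (-2)) = -17/2
q[-5,-3,-2] = (8 - 3/2) / (-2 - (-5)) = 13/6
q[-3,-2,0] = (-17/2 - 8) / (0 - (-3)) = -11/2
q[-5,-3,-2,0] = (-11/2 - 13/6) / (0 - (-5)) = -23/15
q(2) = -3 + (3/2)·(7) + (13/6)·(7)·(5) + (-23/15)·(7)·(5)·(4) = -394/3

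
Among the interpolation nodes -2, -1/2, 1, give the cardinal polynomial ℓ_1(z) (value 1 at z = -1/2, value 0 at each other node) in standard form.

ℓ_1(z) = -(4/9)z^2 - (4/9)z + 8/9

ℓ_1(z) = (z + 2)(z - 1) / [(3/2)·(-3/2)]
       = (z^2 + z - 2) / (-9/4)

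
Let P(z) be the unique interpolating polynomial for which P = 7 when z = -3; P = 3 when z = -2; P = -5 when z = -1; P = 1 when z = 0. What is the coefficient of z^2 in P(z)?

Build the Lagrange basis polynomials:
L_0(z) = (z + 2)(z + 1)z / [-6] = -(1/6)z^3 - (1/2)z^2 - (1/3)z
L_1(z) = (z + 3)(z + 1)z / [2] = (1/2)z^3 + 2z^2 + (3/2)z
L_2(z) = (z + 3)(z + 2)z / [-2] = -(1/2)z^3 - (5/2)z^2 - 3z
L_3(z) = (z + 3)(z + 2)(z + 1) / [6] = (1/6)z^3 + z^2 + (11/6)z + 1
P(z) = 7·L_0 + 3·L_1 + (-5)·L_2 + 1·L_3
Only the coefficient of z^2 is needed; take it from each L_i and combine:
7·(-1/2) + 3·(2) + (-5)·(-5/2) + 1·(1) = 16

16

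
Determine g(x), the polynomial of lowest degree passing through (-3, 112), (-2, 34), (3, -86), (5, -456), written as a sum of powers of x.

g(x) = -4x^3 + x^2 + 3x + 4

Build the Lagrange basis polynomials:
L_0(x) = (x + 2)(x - 3)(x - 5) / [-48] = -(1/48)x^3 + (1/8)x^2 + (1/48)x - 5/8
L_1(x) = (x + 3)(x - 3)(x - 5) / [35] = (1/35)x^3 - (1/7)x^2 - (9/35)x + 9/7
L_2(x) = (x + 3)(x + 2)(x - 5) / [-60] = -(1/60)x^3 + (19/60)x + 1/2
L_3(x) = (x + 3)(x + 2)(x - 3) / [112] = (1/112)x^3 + (1/56)x^2 - (9/112)x - 9/56
g(x) = 112·L_0 + 34·L_1 + (-86)·L_2 + (-456)·L_3
  112·L_0(x) = -(7/3)x^3 + 14x^2 + (7/3)x - 70
  34·L_1(x) = (34/35)x^3 - (34/7)x^2 - (306/35)x + 306/7
  (-86)·L_2(x) = (43/30)x^3 - (817/30)x - 43
  (-456)·L_3(x) = -(57/14)x^3 - (57/7)x^2 + (513/14)x + 513/7
Adding term by term: -4x^3 + x^2 + 3x + 4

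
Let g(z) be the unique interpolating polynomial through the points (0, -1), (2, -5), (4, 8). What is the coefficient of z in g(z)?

-25/4

Build the Lagrange basis polynomials:
L_0(z) = (z - 2)(z - 4) / [8] = (1/8)z^2 - (3/4)z + 1
L_1(z) = z(z - 4) / [-4] = -(1/4)z^2 + z
L_2(z) = z(z - 2) / [8] = (1/8)z^2 - (1/4)z
g(z) = (-1)·L_0 + (-5)·L_1 + 8·L_2
Only the coefficient of z is needed; take it from each L_i and combine:
(-1)·(-3/4) + (-5)·(1) + 8·(-1/4) = -25/4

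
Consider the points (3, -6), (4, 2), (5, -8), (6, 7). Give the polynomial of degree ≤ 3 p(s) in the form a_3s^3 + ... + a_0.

p(s) = (43/6)s^3 - 95s^2 + (2447/6)s - 568

Newton's divided differences:
p[3,4] = (2 - (-6)) / (4 - 3) = 8
p[4,5] = (-8 - 2) / (5 - 4) = -10
p[5,6] = (7 - (-8)) / (6 - 5) = 15
p[3,4,5] = (-10 - 8) / (5 - 3) = -9
p[4,5,6] = (15 - (-10)) / (6 - 4) = 25/2
p[3,4,5,6] = (25/2 - (-9)) / (6 - 3) = 43/6
p(s) = -6 + 8·(s - 3) + (-9)·(s - 3)(s - 4) + (43/6)·(s - 3)(s - 4)(s - 5)
Expanding: p(s) = (43/6)s^3 - 95s^2 + (2447/6)s - 568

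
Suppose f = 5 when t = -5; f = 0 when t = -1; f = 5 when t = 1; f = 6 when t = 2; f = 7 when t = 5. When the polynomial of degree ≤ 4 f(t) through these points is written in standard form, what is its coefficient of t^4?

109/5040

L_0(t) = (t + 1)(t - 1)(t - 2)(t - 5) / [1680] = (1/1680)t^4 - (1/240)t^3 + (3/560)t^2 + (1/240)t - 1/168
L_1(t) = (t + 5)(t - 1)(t - 2)(t - 5) / [-144] = -(1/144)t^4 + (1/48)t^3 + (23/144)t^2 - (25/48)t + 25/72
L_2(t) = (t + 5)(t + 1)(t - 2)(t - 5) / [48] = (1/48)t^4 - (1/48)t^3 - (9/16)t^2 + (25/48)t + 25/24
L_3(t) = (t + 5)(t + 1)(t - 1)(t - 5) / [-63] = -(1/63)t^4 + (26/63)t^2 - 25/63
L_4(t) = (t + 5)(t + 1)(t - 1)(t - 2) / [720] = (1/720)t^4 + (1/240)t^3 - (11/720)t^2 - (1/240)t + 1/72
f(t) = 5·L_0 + 0·L_1 + 5·L_2 + 6·L_3 + 7·L_4
Only the coefficient of t^4 is needed; take it from each L_i and combine:
5·(1/1680) + 0·(-1/144) + 5·(1/48) + 6·(-1/63) + 7·(1/720) = 109/5040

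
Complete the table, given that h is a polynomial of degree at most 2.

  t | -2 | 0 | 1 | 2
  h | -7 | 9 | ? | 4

73/8

The 3 known values determine h uniquely (degree ≤ 2).
Evaluate each Lagrange basis at t = 1:
L_0(1) = (1)·(-1)/[(-2)·(-4)] = -1/8
L_1(1) = (3)·(-1)/[(2)·(-2)] = 3/4
L_2(1) = (3)·(1)/[(4)·(2)] = 3/8
Sum: (-7)·(-1/8) + 9·(3/4) + 4·(3/8) = 73/8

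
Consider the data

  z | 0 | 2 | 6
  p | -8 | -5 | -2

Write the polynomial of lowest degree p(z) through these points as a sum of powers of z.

L_0(z) = (z - 2)(z - 6) / [12] = (1/12)z^2 - (2/3)z + 1
L_1(z) = z(z - 6) / [-8] = -(1/8)z^2 + (3/4)z
L_2(z) = z(z - 2) / [24] = (1/24)z^2 - (1/12)z
p(z) = (-8)·L_0 + (-5)·L_1 + (-2)·L_2
  (-8)·L_0(z) = -(2/3)z^2 + (16/3)z - 8
  (-5)·L_1(z) = (5/8)z^2 - (15/4)z
  (-2)·L_2(z) = -(1/12)z^2 + (1/6)z
Adding term by term: -(1/8)z^2 + (7/4)z - 8

p(z) = -(1/8)z^2 + (7/4)z - 8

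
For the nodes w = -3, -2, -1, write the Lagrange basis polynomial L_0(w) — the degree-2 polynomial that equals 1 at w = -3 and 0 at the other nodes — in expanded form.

L_0(w) = (w + 2)(w + 1) / [(-1)·(-2)]
       = (w^2 + 3w + 2) / (2)

L_0(w) = (1/2)w^2 + (3/2)w + 1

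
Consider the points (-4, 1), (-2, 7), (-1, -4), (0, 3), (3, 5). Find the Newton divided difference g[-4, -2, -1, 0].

g[-4,-2] = (7 - 1) / (-2 - (-4)) = 3
g[-2,-1] = (-4 - 7) / (-1 - (-2)) = -11
g[-1,0] = (3 - (-4)) / (0 - (-1)) = 7
g[-4,-2,-1] = (-11 - 3) / (-1 - (-4)) = -14/3
g[-2,-1,0] = (7 - (-11)) / (0 - (-2)) = 9
g[-4,-2,-1,0] = (9 - (-14/3)) / (0 - (-4)) = 41/12

41/12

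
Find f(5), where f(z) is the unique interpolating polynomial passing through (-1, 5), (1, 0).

Evaluate each Lagrange basis at z = 5:
L_0(5) = (4)/[(-2)] = -2
L_1(5) = (6)/[(2)] = 3
Sum: 5·(-2) + 0 = -10

-10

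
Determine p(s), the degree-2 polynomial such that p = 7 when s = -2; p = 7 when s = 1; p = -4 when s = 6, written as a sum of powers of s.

Build the Lagrange basis polynomials:
L_0(s) = (s - 1)(s - 6) / [24] = (1/24)s^2 - (7/24)s + 1/4
L_1(s) = (s + 2)(s - 6) / [-15] = -(1/15)s^2 + (4/15)s + 4/5
L_2(s) = (s + 2)(s - 1) / [40] = (1/40)s^2 + (1/40)s - 1/20
p(s) = 7·L_0 + 7·L_1 + (-4)·L_2
  7·L_0(s) = (7/24)s^2 - (49/24)s + 7/4
  7·L_1(s) = -(7/15)s^2 + (28/15)s + 28/5
  (-4)·L_2(s) = -(1/10)s^2 - (1/10)s + 1/5
Adding term by term: -(11/40)s^2 - (11/40)s + 151/20

p(s) = -(11/40)s^2 - (11/40)s + 151/20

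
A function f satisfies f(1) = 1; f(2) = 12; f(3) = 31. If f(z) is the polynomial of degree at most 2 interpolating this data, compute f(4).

58

L_0(4) = (2)·(1)/[(-1)·(-2)] = 1
L_1(4) = (3)·(1)/[(1)·(-1)] = -3
L_2(4) = (3)·(2)/[(2)·(1)] = 3
Sum: 1·(1) + 12·(-3) + 31·(3) = 58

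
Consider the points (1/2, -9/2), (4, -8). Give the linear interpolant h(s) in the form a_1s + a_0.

Build the Lagrange basis polynomials:
L_0(s) = (s - 4) / [-7/2] = -(2/7)s + 8/7
L_1(s) = (s - 1/2) / [7/2] = (2/7)s - 1/7
h(s) = (-9/2)·L_0 + (-8)·L_1
  (-9/2)·L_0(s) = (9/7)s - 36/7
  (-8)·L_1(s) = -(16/7)s + 8/7
Adding term by term: -s - 4

h(s) = -s - 4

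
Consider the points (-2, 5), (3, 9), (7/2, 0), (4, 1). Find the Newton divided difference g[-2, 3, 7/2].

g[-2,3] = (9 - 5) / (3 - (-2)) = 4/5
g[3,7/2] = (0 - 9) / (7/2 - 3) = -18
g[-2,3,7/2] = (-18 - 4/5) / (7/2 - (-2)) = -188/55

-188/55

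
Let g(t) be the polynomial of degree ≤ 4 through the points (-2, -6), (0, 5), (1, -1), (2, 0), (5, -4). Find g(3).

Using Newton's divided-difference form:
g[-2,0] = (5 - (-6)) / (0 - (-2)) = 11/2
g[0,1] = (-1 - 5) / (1 - 0) = -6
g[1,2] = (0 - (-1)) / (2 - 1) = 1
g[2,5] = (-4 - 0) / (5 - 2) = -4/3
g[-2,0,1] = (-6 - 11/2) / (1 - (-2)) = -23/6
g[0,1,2] = (1 - (-6)) / (2 - 0) = 7/2
g[1,2,5] = (-4/3 - 1) / (5 - 1) = -7/12
g[-2,0,1,2] = (7/2 - (-23/6)) / (2 - (-2)) = 11/6
g[0,1,2,5] = (-7/12 - 7/2) / (5 - 0) = -49/60
g[-2,0,1,2,5] = (-49/60 - 11/6) / (5 - (-2)) = -53/140
g(3) = -6 + (11/2)·(5) + (-23/6)·(5)·(3) + (11/6)·(5)·(3)·(2) + (-53/140)·(5)·(3)·(2)·(1) = 107/14

107/14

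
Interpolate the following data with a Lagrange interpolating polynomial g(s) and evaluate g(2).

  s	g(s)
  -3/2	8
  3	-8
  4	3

-1357/99

L_0(2) = (-1)·(-2)/[(-9/2)·(-11/2)] = 8/99
L_1(2) = (7/2)·(-2)/[(9/2)·(-1)] = 14/9
L_2(2) = (7/2)·(-1)/[(11/2)·(1)] = -7/11
Sum: 8·(8/99) + (-8)·(14/9) + 3·(-7/11) = -1357/99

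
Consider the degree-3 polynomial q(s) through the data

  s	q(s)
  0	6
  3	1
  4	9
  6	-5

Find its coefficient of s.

-95/4

Build the Lagrange basis polynomials:
L_0(s) = (s - 3)(s - 4)(s - 6) / [-72] = -(1/72)s^3 + (13/72)s^2 - (3/4)s + 1
L_1(s) = s(s - 4)(s - 6) / [9] = (1/9)s^3 - (10/9)s^2 + (8/3)s
L_2(s) = s(s - 3)(s - 6) / [-8] = -(1/8)s^3 + (9/8)s^2 - (9/4)s
L_3(s) = s(s - 3)(s - 4) / [36] = (1/36)s^3 - (7/36)s^2 + (1/3)s
q(s) = 6·L_0 + 1·L_1 + 9·L_2 + (-5)·L_3
Only the coefficient of s is needed; take it from each L_i and combine:
6·(-3/4) + 1·(8/3) + 9·(-9/4) + (-5)·(1/3) = -95/4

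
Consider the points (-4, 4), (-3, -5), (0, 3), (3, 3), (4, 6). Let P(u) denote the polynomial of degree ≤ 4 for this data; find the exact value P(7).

320/3

Evaluate each Lagrange basis at u = 7:
L_0(7) = (10)·(7)·(4)·(3)/[(-1)·(-4)·(-7)·(-8)] = 15/4
L_1(7) = (11)·(7)·(4)·(3)/[(1)·(-3)·(-6)·(-7)] = -22/3
L_2(7) = (11)·(10)·(4)·(3)/[(4)·(3)·(-3)·(-4)] = 55/6
L_3(7) = (11)·(10)·(7)·(3)/[(7)·(6)·(3)·(-1)] = -55/3
L_4(7) = (11)·(10)·(7)·(4)/[(8)·(7)·(4)·(1)] = 55/4
Sum: 4·(15/4) + (-5)·(-22/3) + 3·(55/6) + 3·(-55/3) + 6·(55/4) = 320/3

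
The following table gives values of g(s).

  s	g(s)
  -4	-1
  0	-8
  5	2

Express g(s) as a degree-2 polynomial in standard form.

g(s) = (5/12)s^2 - (1/12)s - 8

Newton's divided differences:
g[-4,0] = (-8 - (-1)) / (0 - (-4)) = -7/4
g[0,5] = (2 - (-8)) / (5 - 0) = 2
g[-4,0,5] = (2 - (-7/4)) / (5 - (-4)) = 5/12
g(s) = -1 + (-7/4)·(s + 4) + (5/12)·(s + 4)s
Expanding: g(s) = (5/12)s^2 - (1/12)s - 8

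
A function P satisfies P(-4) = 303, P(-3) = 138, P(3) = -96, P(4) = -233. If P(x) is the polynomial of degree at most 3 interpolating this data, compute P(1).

Using Newton's divided-difference form:
P[-4,-3] = (138 - 303) / (-3 - (-4)) = -165
P[-3,3] = (-96 - 138) / (3 - (-3)) = -39
P[3,4] = (-233 - (-96)) / (4 - 3) = -137
P[-4,-3,3] = (-39 - (-165)) / (3 - (-4)) = 18
P[-3,3,4] = (-137 - (-39)) / (4 - (-3)) = -14
P[-4,-3,3,4] = (-14 - 18) / (4 - (-4)) = -4
P(1) = 303 + (-165)·(5) + 18·(5)·(4) + (-4)·(5)·(4)·(-2) = -2

-2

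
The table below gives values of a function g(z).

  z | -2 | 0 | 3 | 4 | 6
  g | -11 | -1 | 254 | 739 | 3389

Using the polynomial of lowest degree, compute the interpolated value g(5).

1704

Evaluate each Lagrange basis at z = 5:
L_0(5) = (5)·(2)·(1)·(-1)/[(-2)·(-5)·(-6)·(-8)] = -1/48
L_1(5) = (7)·(2)·(1)·(-1)/[(2)·(-3)·(-4)·(-6)] = 7/72
L_2(5) = (7)·(5)·(1)·(-1)/[(5)·(3)·(-1)·(-3)] = -7/9
L_3(5) = (7)·(5)·(2)·(-1)/[(6)·(4)·(1)·(-2)] = 35/24
L_4(5) = (7)·(5)·(2)·(1)/[(8)·(6)·(3)·(2)] = 35/144
Sum: (-11)·(-1/48) + (-1)·(7/72) + 254·(-7/9) + 739·(35/24) + 3389·(35/144) = 1704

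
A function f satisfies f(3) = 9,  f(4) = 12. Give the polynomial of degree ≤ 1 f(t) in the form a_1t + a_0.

f(t) = 3t

L_0(t) = (t - 4) / [-1] = -t + 4
L_1(t) = (t - 3) / [1] = t - 3
f(t) = 9·L_0 + 12·L_1
  9·L_0(t) = -9t + 36
  12·L_1(t) = 12t - 36
Adding term by term: 3t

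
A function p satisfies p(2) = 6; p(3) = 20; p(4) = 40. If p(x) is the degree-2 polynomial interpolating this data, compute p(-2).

10

Using Newton's divided-difference form:
p[2,3] = (20 - 6) / (3 - 2) = 14
p[3,4] = (40 - 20) / (4 - 3) = 20
p[2,3,4] = (20 - 14) / (4 - 2) = 3
p(-2) = 6 + 14·(-4) + 3·(-4)·(-5) = 10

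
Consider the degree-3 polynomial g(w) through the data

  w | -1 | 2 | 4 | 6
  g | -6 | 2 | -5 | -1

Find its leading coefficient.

313/840

The leading coefficient equals the top divided difference g[-1,2,4,6].
g[-1,2] = (2 - (-6)) / (2 - (-1)) = 8/3
g[2,4] = (-5 - 2) / (4 - 2) = -7/2
g[4,6] = (-1 - (-5)) / (6 - 4) = 2
g[-1,2,4] = (-7/2 - 8/3) / (4 - (-1)) = -37/30
g[2,4,6] = (2 - (-7/2)) / (6 - 2) = 11/8
g[-1,2,4,6] = (11/8 - (-37/30)) / (6 - (-1)) = 313/840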